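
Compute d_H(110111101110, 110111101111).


XOR: 000000000001
Count of 1s: 1

1


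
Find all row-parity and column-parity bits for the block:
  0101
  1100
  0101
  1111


Row parities: 0000
Column parities: 0011

Row P: 0000, Col P: 0011, Corner: 0


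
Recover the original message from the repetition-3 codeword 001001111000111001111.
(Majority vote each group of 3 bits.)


Groups: 001, 001, 111, 000, 111, 001, 111
Majority votes: 0010101

0010101


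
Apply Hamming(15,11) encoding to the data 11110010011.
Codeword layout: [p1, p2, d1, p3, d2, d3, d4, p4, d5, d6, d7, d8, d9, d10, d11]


Parity bits: p1=1, p2=0, p3=1, p4=1

101111110010011


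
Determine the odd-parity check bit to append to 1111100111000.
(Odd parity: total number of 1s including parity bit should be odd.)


Number of 1s in data: 8
Parity bit: 1

1


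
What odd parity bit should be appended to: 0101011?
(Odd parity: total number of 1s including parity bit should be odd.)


Number of 1s in data: 4
Parity bit: 1

1


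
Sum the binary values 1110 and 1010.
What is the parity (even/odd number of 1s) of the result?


1110 = 14
1010 = 10
Sum = 24 = 11000
1s count = 2

even parity (2 ones in 11000)


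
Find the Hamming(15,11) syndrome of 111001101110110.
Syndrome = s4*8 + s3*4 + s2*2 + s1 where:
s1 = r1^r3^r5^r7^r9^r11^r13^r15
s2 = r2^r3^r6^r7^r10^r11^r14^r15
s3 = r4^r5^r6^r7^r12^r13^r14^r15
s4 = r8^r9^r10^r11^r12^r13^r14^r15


s1=0, s2=1, s3=0, s4=1

Syndrome = 10 (error at position 10)


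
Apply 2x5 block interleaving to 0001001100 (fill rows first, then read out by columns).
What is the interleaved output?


Matrix:
  00010
  01100
Read columns: 0001011000

0001011000


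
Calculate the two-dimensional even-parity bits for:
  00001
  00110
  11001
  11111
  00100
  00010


Row parities: 101111
Column parities: 00111

Row P: 101111, Col P: 00111, Corner: 1


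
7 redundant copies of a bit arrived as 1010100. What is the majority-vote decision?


Ones: 3 out of 7
Threshold: 4

0 (3/7 voted 1)


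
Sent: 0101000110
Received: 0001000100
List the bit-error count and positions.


XOR: 0100000010

2 error(s) at position(s): 1, 8


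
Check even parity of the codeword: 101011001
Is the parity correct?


Number of 1s: 5

No, parity error (5 ones)


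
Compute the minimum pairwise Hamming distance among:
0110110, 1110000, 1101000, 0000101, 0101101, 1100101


Comparing all pairs, minimum distance: 2
Can detect 1 errors, correct 0 errors

2


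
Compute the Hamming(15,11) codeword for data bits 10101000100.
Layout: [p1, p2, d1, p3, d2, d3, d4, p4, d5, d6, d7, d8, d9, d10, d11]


Parity bits: p1=1, p2=0, p3=0, p4=0

101001001000100


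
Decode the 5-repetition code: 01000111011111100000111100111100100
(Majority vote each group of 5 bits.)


Groups: 01000, 11101, 11111, 00000, 11110, 01111, 00100
Majority votes: 0110110

0110110


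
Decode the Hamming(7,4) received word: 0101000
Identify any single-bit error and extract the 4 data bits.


Syndrome = 6: error at position 6

Data: 0010 (corrected bit 6)


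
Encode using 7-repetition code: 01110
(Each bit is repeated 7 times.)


Each bit -> 7 copies

00000001111111111111111111110000000


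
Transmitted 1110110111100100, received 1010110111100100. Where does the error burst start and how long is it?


XOR: 0100000000000000

Burst at position 1, length 1


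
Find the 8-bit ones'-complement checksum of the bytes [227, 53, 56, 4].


Sum = 340 mod 256 = 84
Complement = 171

171


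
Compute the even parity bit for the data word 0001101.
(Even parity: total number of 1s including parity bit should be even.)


Number of 1s in data: 3
Parity bit: 1

1


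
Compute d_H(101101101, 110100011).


XOR: 011001110
Count of 1s: 5

5


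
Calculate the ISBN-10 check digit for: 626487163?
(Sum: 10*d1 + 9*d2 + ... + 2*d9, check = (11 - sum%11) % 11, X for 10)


Weighted sum: 265
265 mod 11 = 1

Check digit: X


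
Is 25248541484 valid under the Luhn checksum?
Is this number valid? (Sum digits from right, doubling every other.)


Luhn sum = 43
43 mod 10 = 3

Invalid (Luhn sum mod 10 = 3)


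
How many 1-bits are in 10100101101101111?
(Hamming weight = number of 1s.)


Counting 1s in 10100101101101111

11


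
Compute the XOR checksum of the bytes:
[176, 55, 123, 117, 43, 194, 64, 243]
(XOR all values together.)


XOR chain: 176 ^ 55 ^ 123 ^ 117 ^ 43 ^ 194 ^ 64 ^ 243 = 211

211


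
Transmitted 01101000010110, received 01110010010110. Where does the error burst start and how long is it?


XOR: 00011010000000

Burst at position 3, length 4


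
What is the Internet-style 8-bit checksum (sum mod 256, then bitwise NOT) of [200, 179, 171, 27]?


Sum = 577 mod 256 = 65
Complement = 190

190


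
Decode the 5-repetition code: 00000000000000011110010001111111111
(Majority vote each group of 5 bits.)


Groups: 00000, 00000, 00000, 11110, 01000, 11111, 11111
Majority votes: 0001011

0001011


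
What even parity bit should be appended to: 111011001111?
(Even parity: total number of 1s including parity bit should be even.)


Number of 1s in data: 9
Parity bit: 1

1


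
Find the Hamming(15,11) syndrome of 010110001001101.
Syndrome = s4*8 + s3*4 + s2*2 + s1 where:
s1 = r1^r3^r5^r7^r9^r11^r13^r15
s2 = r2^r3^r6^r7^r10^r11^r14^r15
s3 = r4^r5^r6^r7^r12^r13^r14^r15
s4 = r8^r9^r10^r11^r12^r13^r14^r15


s1=0, s2=0, s3=1, s4=0

Syndrome = 4 (error at position 4)


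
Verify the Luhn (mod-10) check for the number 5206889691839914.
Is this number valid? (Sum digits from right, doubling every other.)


Luhn sum = 83
83 mod 10 = 3

Invalid (Luhn sum mod 10 = 3)


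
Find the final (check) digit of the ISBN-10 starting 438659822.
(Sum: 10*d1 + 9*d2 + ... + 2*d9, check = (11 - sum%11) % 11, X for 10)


Weighted sum: 290
290 mod 11 = 4

Check digit: 7


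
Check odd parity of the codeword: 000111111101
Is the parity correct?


Number of 1s: 8

No, parity error (8 ones)


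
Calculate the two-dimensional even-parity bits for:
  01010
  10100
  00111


Row parities: 001
Column parities: 11001

Row P: 001, Col P: 11001, Corner: 1


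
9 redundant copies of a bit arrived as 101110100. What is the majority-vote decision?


Ones: 5 out of 9
Threshold: 5

1 (5/9 voted 1)


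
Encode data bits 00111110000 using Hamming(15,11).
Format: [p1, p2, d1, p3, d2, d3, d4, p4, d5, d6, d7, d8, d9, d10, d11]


Parity bits: p1=1, p2=0, p3=0, p4=1

100001111110000


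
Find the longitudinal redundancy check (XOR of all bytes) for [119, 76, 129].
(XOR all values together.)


XOR chain: 119 ^ 76 ^ 129 = 186

186


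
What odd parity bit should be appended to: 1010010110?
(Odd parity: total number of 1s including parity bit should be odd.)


Number of 1s in data: 5
Parity bit: 0

0


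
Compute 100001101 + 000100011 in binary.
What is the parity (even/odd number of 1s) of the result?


100001101 = 269
000100011 = 35
Sum = 304 = 100110000
1s count = 3

odd parity (3 ones in 100110000)


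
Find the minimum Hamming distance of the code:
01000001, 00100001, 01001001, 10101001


Comparing all pairs, minimum distance: 1
Can detect 0 errors, correct 0 errors

1


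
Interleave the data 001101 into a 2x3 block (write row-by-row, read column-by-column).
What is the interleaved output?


Matrix:
  001
  101
Read columns: 010011

010011


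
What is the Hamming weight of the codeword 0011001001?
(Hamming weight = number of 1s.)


Counting 1s in 0011001001

4


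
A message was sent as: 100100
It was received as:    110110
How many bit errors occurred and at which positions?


XOR: 010010

2 error(s) at position(s): 1, 4


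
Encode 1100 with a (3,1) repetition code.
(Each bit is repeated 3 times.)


Each bit -> 3 copies

111111000000


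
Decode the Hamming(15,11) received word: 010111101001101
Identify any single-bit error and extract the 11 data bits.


Syndrome = 5: error at position 5

Data: 00111001101 (corrected bit 5)


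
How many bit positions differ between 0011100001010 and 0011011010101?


XOR: 0000111011111
Count of 1s: 8

8


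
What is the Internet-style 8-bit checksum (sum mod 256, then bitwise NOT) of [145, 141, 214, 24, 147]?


Sum = 671 mod 256 = 159
Complement = 96

96


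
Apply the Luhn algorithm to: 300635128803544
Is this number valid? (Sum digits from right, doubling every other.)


Luhn sum = 53
53 mod 10 = 3

Invalid (Luhn sum mod 10 = 3)


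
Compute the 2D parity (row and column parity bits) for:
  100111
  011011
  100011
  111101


Row parities: 0011
Column parities: 100010

Row P: 0011, Col P: 100010, Corner: 0


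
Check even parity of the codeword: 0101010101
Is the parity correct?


Number of 1s: 5

No, parity error (5 ones)


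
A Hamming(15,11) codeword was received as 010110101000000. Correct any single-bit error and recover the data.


Syndrome = 13: error at position 13

Data: 01011000100 (corrected bit 13)


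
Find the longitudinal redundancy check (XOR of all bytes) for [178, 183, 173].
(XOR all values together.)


XOR chain: 178 ^ 183 ^ 173 = 168

168


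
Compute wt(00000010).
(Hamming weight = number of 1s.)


Counting 1s in 00000010

1


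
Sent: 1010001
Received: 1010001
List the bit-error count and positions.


XOR: 0000000

0 errors (received matches sent)


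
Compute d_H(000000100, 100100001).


XOR: 100100101
Count of 1s: 4

4


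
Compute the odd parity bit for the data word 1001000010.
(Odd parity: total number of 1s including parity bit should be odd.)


Number of 1s in data: 3
Parity bit: 0

0


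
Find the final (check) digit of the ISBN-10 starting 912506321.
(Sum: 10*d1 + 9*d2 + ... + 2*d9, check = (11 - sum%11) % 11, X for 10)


Weighted sum: 200
200 mod 11 = 2

Check digit: 9


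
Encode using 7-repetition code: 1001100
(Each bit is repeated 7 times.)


Each bit -> 7 copies

1111111000000000000001111111111111100000000000000


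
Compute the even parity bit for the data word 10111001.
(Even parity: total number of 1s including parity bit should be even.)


Number of 1s in data: 5
Parity bit: 1

1


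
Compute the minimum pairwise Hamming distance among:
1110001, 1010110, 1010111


Comparing all pairs, minimum distance: 1
Can detect 0 errors, correct 0 errors

1


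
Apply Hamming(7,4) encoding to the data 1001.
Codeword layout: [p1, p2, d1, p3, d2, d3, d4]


Parity bits: p1=0, p2=0, p3=1

0011001


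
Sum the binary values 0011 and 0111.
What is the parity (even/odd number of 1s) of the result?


0011 = 3
0111 = 7
Sum = 10 = 1010
1s count = 2

even parity (2 ones in 1010)


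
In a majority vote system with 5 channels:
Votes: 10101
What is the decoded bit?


Ones: 3 out of 5
Threshold: 3

1 (3/5 voted 1)


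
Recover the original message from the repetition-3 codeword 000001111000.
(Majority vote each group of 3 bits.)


Groups: 000, 001, 111, 000
Majority votes: 0010

0010


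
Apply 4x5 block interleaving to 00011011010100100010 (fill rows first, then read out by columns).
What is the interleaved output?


Matrix:
  00011
  01101
  01001
  00010
Read columns: 00000110010010011110

00000110010010011110


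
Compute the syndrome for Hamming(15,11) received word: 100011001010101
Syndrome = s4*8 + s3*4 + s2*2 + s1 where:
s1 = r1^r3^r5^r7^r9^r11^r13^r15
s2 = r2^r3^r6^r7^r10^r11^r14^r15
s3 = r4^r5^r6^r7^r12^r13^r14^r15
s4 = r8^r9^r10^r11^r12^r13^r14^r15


s1=0, s2=1, s3=0, s4=0

Syndrome = 2 (error at position 2)


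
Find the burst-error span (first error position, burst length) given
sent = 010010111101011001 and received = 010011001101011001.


XOR: 000001110000000000

Burst at position 5, length 3


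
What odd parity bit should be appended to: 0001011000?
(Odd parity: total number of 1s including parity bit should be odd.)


Number of 1s in data: 3
Parity bit: 0

0


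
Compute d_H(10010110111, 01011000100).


XOR: 11001110011
Count of 1s: 7

7


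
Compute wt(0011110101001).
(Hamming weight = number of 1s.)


Counting 1s in 0011110101001

7


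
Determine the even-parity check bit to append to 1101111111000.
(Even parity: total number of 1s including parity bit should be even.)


Number of 1s in data: 9
Parity bit: 1

1


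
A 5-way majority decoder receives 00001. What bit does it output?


Ones: 1 out of 5
Threshold: 3

0 (1/5 voted 1)


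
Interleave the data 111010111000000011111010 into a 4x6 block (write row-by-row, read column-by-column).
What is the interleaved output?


Matrix:
  111010
  111000
  000011
  111010
Read columns: 110111011101000010110010

110111011101000010110010


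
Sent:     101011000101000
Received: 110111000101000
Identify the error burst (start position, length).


XOR: 011100000000000

Burst at position 1, length 3


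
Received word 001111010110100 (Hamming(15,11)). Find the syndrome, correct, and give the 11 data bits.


Syndrome = 0: no error detected

Data: 11100110100 (no errors)


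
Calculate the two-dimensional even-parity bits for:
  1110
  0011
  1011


Row parities: 101
Column parities: 0110

Row P: 101, Col P: 0110, Corner: 0


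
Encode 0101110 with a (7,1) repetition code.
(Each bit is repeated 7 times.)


Each bit -> 7 copies

0000000111111100000001111111111111111111110000000


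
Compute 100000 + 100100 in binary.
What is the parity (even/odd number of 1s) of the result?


100000 = 32
100100 = 36
Sum = 68 = 1000100
1s count = 2

even parity (2 ones in 1000100)


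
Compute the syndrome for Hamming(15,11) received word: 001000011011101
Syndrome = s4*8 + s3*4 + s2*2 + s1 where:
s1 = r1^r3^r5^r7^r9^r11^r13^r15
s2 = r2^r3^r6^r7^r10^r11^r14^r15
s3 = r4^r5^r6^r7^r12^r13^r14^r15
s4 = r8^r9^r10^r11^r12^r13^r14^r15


s1=1, s2=1, s3=1, s4=0

Syndrome = 7 (error at position 7)


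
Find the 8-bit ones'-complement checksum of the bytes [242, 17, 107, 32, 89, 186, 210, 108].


Sum = 991 mod 256 = 223
Complement = 32

32


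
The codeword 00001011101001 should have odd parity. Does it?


Number of 1s: 6

No, parity error (6 ones)


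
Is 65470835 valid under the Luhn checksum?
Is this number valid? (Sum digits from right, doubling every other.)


Luhn sum = 42
42 mod 10 = 2

Invalid (Luhn sum mod 10 = 2)


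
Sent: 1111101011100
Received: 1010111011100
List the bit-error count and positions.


XOR: 0101010000000

3 error(s) at position(s): 1, 3, 5


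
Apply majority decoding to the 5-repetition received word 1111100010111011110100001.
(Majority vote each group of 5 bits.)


Groups: 11111, 00010, 11101, 11101, 00001
Majority votes: 10110

10110


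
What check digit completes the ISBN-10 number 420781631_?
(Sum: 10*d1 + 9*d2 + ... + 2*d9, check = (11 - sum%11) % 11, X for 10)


Weighted sum: 195
195 mod 11 = 8

Check digit: 3


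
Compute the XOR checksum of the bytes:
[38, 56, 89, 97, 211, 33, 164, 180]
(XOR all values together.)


XOR chain: 38 ^ 56 ^ 89 ^ 97 ^ 211 ^ 33 ^ 164 ^ 180 = 196

196


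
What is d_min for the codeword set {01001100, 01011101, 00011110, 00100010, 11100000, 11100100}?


Comparing all pairs, minimum distance: 1
Can detect 0 errors, correct 0 errors

1


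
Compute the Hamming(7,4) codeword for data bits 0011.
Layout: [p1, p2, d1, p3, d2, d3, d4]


Parity bits: p1=1, p2=0, p3=0

1000011


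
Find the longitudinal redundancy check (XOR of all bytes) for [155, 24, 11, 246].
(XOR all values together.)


XOR chain: 155 ^ 24 ^ 11 ^ 246 = 126

126


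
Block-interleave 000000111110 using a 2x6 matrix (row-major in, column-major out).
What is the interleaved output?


Matrix:
  000000
  111110
Read columns: 010101010100

010101010100


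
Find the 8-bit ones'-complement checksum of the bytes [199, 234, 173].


Sum = 606 mod 256 = 94
Complement = 161

161


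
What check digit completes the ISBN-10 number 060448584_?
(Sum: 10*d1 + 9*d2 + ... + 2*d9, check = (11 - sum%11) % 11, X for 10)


Weighted sum: 198
198 mod 11 = 0

Check digit: 0


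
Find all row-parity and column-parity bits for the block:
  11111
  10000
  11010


Row parities: 111
Column parities: 10101

Row P: 111, Col P: 10101, Corner: 1


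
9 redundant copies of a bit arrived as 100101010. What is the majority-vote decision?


Ones: 4 out of 9
Threshold: 5

0 (4/9 voted 1)


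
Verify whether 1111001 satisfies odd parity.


Number of 1s: 5

Yes, parity is correct (5 ones)


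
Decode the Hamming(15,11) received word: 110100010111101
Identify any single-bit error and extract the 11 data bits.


Syndrome = 0: no error detected

Data: 00000111101 (no errors)


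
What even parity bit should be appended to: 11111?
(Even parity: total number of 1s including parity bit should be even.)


Number of 1s in data: 5
Parity bit: 1

1


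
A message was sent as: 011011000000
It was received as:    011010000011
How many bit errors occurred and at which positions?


XOR: 000001000011

3 error(s) at position(s): 5, 10, 11


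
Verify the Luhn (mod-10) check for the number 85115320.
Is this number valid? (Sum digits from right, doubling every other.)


Luhn sum = 23
23 mod 10 = 3

Invalid (Luhn sum mod 10 = 3)


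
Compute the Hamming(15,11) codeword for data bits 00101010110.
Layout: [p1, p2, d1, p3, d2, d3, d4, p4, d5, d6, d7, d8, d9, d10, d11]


Parity bits: p1=1, p2=1, p3=1, p4=0

110101001010110


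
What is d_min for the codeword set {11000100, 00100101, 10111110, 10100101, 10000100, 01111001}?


Comparing all pairs, minimum distance: 1
Can detect 0 errors, correct 0 errors

1


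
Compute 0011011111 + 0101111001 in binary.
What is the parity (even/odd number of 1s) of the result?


0011011111 = 223
0101111001 = 377
Sum = 600 = 1001011000
1s count = 4

even parity (4 ones in 1001011000)


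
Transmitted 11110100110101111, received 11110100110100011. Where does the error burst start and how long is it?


XOR: 00000000000001100

Burst at position 13, length 2


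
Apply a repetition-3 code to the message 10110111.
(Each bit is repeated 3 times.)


Each bit -> 3 copies

111000111111000111111111


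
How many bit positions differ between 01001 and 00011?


XOR: 01010
Count of 1s: 2

2


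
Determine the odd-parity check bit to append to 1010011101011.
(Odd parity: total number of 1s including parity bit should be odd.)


Number of 1s in data: 8
Parity bit: 1

1


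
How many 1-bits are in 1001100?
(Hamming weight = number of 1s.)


Counting 1s in 1001100

3


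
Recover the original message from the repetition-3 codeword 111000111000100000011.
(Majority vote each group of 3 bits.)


Groups: 111, 000, 111, 000, 100, 000, 011
Majority votes: 1010001

1010001


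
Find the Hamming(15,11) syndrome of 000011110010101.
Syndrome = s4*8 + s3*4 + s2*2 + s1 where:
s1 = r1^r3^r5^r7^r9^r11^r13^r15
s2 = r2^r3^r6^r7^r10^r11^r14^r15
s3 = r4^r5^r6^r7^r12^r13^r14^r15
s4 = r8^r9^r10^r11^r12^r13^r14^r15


s1=1, s2=0, s3=1, s4=0

Syndrome = 5 (error at position 5)


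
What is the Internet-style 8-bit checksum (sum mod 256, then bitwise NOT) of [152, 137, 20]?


Sum = 309 mod 256 = 53
Complement = 202

202


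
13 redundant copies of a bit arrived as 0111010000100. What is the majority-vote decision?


Ones: 5 out of 13
Threshold: 7

0 (5/13 voted 1)


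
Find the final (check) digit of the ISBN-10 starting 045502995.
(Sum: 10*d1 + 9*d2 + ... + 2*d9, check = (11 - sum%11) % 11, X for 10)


Weighted sum: 194
194 mod 11 = 7

Check digit: 4


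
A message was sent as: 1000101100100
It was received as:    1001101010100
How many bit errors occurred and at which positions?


XOR: 0001000110000

3 error(s) at position(s): 3, 7, 8


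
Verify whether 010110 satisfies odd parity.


Number of 1s: 3

Yes, parity is correct (3 ones)


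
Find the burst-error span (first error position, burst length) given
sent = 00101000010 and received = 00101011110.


XOR: 00000011100

Burst at position 6, length 3


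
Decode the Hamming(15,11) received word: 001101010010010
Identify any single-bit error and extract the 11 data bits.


Syndrome = 12: error at position 12

Data: 10100011010 (corrected bit 12)


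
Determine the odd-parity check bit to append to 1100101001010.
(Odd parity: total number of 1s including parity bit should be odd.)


Number of 1s in data: 6
Parity bit: 1

1


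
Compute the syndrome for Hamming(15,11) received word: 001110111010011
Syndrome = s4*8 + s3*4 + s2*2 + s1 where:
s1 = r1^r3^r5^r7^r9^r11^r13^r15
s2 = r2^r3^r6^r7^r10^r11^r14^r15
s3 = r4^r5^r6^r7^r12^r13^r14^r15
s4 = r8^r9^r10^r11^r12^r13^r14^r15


s1=0, s2=1, s3=1, s4=1

Syndrome = 14 (error at position 14)


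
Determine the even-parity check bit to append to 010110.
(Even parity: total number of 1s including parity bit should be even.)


Number of 1s in data: 3
Parity bit: 1

1


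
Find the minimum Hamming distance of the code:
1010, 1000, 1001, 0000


Comparing all pairs, minimum distance: 1
Can detect 0 errors, correct 0 errors

1


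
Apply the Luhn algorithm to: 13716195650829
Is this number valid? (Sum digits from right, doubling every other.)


Luhn sum = 58
58 mod 10 = 8

Invalid (Luhn sum mod 10 = 8)


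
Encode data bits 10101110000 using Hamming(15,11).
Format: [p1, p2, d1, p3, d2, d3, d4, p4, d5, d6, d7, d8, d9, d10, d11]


Parity bits: p1=1, p2=0, p3=1, p4=1

101101011110000


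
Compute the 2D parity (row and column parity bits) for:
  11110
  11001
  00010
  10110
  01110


Row parities: 01111
Column parities: 11101

Row P: 01111, Col P: 11101, Corner: 0


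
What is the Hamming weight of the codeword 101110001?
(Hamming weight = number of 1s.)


Counting 1s in 101110001

5


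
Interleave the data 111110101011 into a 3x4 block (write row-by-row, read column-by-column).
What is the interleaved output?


Matrix:
  1111
  1010
  1011
Read columns: 111100111101

111100111101


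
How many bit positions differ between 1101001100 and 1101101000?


XOR: 0000100100
Count of 1s: 2

2


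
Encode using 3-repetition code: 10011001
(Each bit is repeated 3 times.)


Each bit -> 3 copies

111000000111111000000111


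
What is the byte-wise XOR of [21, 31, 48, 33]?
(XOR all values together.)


XOR chain: 21 ^ 31 ^ 48 ^ 33 = 27

27


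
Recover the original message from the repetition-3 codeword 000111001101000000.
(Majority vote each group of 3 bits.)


Groups: 000, 111, 001, 101, 000, 000
Majority votes: 010100

010100


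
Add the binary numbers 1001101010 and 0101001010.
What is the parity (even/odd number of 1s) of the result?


1001101010 = 618
0101001010 = 330
Sum = 948 = 1110110100
1s count = 6

even parity (6 ones in 1110110100)


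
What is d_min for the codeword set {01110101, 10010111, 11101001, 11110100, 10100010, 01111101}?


Comparing all pairs, minimum distance: 1
Can detect 0 errors, correct 0 errors

1


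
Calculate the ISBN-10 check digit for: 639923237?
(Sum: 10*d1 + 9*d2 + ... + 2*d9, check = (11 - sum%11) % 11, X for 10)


Weighted sum: 280
280 mod 11 = 5

Check digit: 6


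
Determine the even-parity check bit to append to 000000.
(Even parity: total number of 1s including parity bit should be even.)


Number of 1s in data: 0
Parity bit: 0

0


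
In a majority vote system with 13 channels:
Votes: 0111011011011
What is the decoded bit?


Ones: 9 out of 13
Threshold: 7

1 (9/13 voted 1)


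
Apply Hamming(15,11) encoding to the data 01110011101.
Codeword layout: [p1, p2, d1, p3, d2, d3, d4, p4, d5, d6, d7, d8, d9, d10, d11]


Parity bits: p1=1, p2=0, p3=0, p4=0

100011100011101


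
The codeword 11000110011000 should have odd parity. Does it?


Number of 1s: 6

No, parity error (6 ones)


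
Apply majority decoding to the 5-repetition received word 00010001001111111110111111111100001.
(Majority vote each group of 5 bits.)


Groups: 00010, 00100, 11111, 11110, 11111, 11111, 00001
Majority votes: 0011110

0011110


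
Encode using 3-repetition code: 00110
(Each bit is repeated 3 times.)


Each bit -> 3 copies

000000111111000


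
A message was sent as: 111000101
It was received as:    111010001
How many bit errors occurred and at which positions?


XOR: 000010100

2 error(s) at position(s): 4, 6


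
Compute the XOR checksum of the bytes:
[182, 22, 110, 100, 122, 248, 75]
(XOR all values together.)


XOR chain: 182 ^ 22 ^ 110 ^ 100 ^ 122 ^ 248 ^ 75 = 99

99


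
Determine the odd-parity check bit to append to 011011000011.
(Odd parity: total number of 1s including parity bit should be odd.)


Number of 1s in data: 6
Parity bit: 1

1


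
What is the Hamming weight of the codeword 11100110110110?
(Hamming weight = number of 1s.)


Counting 1s in 11100110110110

9


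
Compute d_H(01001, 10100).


XOR: 11101
Count of 1s: 4

4


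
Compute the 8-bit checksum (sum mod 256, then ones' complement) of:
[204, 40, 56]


Sum = 300 mod 256 = 44
Complement = 211

211


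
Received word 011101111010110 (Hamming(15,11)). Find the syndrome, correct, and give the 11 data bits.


Syndrome = 13: error at position 13

Data: 10111010010 (corrected bit 13)


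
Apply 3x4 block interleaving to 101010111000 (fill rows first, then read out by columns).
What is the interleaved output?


Matrix:
  1010
  1011
  1000
Read columns: 111000110010

111000110010


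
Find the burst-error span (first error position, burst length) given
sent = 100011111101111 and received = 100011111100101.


XOR: 000000000001010

Burst at position 11, length 3


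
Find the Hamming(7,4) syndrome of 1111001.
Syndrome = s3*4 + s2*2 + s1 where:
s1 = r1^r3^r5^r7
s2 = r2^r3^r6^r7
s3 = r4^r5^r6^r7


s1=1, s2=1, s3=0

Syndrome = 3 (error at position 3)


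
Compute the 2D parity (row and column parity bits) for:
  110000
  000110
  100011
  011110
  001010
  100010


Row parities: 001000
Column parities: 100011

Row P: 001000, Col P: 100011, Corner: 1


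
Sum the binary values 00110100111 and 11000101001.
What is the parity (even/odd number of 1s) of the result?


00110100111 = 423
11000101001 = 1577
Sum = 2000 = 11111010000
1s count = 6

even parity (6 ones in 11111010000)


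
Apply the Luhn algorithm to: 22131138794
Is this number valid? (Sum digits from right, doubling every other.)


Luhn sum = 46
46 mod 10 = 6

Invalid (Luhn sum mod 10 = 6)


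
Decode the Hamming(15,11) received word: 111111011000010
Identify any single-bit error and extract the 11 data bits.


Syndrome = 8: error at position 8

Data: 11101000010 (corrected bit 8)


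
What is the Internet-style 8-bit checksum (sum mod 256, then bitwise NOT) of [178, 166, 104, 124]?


Sum = 572 mod 256 = 60
Complement = 195

195


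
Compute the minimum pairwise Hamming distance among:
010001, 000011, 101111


Comparing all pairs, minimum distance: 2
Can detect 1 errors, correct 0 errors

2


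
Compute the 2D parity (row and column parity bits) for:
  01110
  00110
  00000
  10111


Row parities: 1000
Column parities: 11111

Row P: 1000, Col P: 11111, Corner: 1


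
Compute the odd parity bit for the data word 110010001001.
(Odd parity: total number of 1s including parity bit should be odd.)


Number of 1s in data: 5
Parity bit: 0

0


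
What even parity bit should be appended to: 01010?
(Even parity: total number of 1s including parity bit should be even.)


Number of 1s in data: 2
Parity bit: 0

0


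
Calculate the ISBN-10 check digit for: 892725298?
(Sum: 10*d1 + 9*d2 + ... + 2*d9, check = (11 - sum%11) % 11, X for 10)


Weighted sum: 314
314 mod 11 = 6

Check digit: 5


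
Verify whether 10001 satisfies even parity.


Number of 1s: 2

Yes, parity is correct (2 ones)


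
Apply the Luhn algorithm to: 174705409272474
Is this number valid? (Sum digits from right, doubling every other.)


Luhn sum = 57
57 mod 10 = 7

Invalid (Luhn sum mod 10 = 7)


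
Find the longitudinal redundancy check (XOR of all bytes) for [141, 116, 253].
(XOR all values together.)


XOR chain: 141 ^ 116 ^ 253 = 4

4


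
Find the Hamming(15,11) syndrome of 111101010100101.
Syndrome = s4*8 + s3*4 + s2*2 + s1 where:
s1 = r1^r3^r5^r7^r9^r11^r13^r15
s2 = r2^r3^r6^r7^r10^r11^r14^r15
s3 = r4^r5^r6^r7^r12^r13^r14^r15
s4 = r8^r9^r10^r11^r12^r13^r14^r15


s1=0, s2=1, s3=0, s4=0

Syndrome = 2 (error at position 2)


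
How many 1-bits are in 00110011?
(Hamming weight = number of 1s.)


Counting 1s in 00110011

4


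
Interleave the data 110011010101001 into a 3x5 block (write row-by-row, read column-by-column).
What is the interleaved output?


Matrix:
  11001
  10101
  01001
Read columns: 110101010000111

110101010000111


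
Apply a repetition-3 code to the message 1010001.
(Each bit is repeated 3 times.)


Each bit -> 3 copies

111000111000000000111


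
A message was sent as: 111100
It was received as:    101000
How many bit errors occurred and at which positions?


XOR: 010100

2 error(s) at position(s): 1, 3


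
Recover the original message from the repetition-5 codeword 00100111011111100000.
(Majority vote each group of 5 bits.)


Groups: 00100, 11101, 11111, 00000
Majority votes: 0110

0110


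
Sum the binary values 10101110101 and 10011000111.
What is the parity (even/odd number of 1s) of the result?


10101110101 = 1397
10011000111 = 1223
Sum = 2620 = 101000111100
1s count = 6

even parity (6 ones in 101000111100)


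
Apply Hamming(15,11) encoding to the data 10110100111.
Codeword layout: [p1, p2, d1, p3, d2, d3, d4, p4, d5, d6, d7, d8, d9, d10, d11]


Parity bits: p1=0, p2=0, p3=1, p4=0

001101100100111


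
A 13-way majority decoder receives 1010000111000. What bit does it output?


Ones: 5 out of 13
Threshold: 7

0 (5/13 voted 1)


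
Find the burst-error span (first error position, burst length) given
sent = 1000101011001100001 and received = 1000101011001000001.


XOR: 0000000000000100000

Burst at position 13, length 1


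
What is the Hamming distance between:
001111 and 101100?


XOR: 100011
Count of 1s: 3

3


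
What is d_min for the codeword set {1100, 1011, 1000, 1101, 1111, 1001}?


Comparing all pairs, minimum distance: 1
Can detect 0 errors, correct 0 errors

1


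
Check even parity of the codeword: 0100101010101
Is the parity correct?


Number of 1s: 6

Yes, parity is correct (6 ones)


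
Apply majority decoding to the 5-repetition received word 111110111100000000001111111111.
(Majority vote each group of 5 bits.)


Groups: 11111, 01111, 00000, 00000, 11111, 11111
Majority votes: 110011

110011


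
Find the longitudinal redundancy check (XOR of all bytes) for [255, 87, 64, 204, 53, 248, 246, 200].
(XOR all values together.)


XOR chain: 255 ^ 87 ^ 64 ^ 204 ^ 53 ^ 248 ^ 246 ^ 200 = 215

215


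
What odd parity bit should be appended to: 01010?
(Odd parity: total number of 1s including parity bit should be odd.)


Number of 1s in data: 2
Parity bit: 1

1


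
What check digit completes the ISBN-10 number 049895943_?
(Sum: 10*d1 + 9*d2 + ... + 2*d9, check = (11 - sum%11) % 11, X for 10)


Weighted sum: 297
297 mod 11 = 0

Check digit: 0


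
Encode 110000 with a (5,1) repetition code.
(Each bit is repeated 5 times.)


Each bit -> 5 copies

111111111100000000000000000000


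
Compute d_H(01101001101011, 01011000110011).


XOR: 00110001011000
Count of 1s: 5

5


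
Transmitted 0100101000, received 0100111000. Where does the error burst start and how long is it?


XOR: 0000010000

Burst at position 5, length 1


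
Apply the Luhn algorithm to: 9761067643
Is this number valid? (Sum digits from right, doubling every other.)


Luhn sum = 48
48 mod 10 = 8

Invalid (Luhn sum mod 10 = 8)


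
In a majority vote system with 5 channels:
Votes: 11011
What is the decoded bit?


Ones: 4 out of 5
Threshold: 3

1 (4/5 voted 1)


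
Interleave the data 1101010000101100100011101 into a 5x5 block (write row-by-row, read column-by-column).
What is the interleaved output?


Matrix:
  11010
  10000
  10110
  01000
  11101
Read columns: 1110110011001011010000001

1110110011001011010000001


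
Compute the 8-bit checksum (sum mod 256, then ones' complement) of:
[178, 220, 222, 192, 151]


Sum = 963 mod 256 = 195
Complement = 60

60


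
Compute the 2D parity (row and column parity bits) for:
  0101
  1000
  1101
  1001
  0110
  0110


Row parities: 011000
Column parities: 1001

Row P: 011000, Col P: 1001, Corner: 0


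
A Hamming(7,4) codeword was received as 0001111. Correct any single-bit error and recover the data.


Syndrome = 0: no error detected

Data: 0111 (no errors)


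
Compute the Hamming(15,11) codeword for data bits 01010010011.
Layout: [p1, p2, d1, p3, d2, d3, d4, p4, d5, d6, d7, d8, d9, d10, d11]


Parity bits: p1=0, p2=0, p3=0, p4=1

000010110010011


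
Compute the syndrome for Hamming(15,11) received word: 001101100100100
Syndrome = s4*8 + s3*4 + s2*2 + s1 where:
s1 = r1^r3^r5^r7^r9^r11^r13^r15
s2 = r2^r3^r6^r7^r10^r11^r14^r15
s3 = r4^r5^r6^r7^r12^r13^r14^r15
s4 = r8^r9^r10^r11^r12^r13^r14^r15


s1=1, s2=0, s3=0, s4=0

Syndrome = 1 (error at position 1)


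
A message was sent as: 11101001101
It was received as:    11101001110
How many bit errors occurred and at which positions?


XOR: 00000000011

2 error(s) at position(s): 9, 10


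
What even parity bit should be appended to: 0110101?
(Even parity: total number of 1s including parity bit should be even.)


Number of 1s in data: 4
Parity bit: 0

0


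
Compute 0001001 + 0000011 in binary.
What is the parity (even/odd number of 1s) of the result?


0001001 = 9
0000011 = 3
Sum = 12 = 1100
1s count = 2

even parity (2 ones in 1100)


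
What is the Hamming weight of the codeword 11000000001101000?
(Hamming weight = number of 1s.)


Counting 1s in 11000000001101000

5


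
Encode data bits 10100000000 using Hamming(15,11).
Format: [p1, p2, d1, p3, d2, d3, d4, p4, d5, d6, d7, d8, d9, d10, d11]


Parity bits: p1=1, p2=0, p3=1, p4=0

101101000000000


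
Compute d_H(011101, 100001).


XOR: 111100
Count of 1s: 4

4


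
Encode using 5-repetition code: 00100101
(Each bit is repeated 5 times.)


Each bit -> 5 copies

0000000000111110000000000111110000011111


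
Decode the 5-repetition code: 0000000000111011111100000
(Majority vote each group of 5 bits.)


Groups: 00000, 00000, 11101, 11111, 00000
Majority votes: 00110

00110


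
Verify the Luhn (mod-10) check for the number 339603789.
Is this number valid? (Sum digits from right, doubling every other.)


Luhn sum = 50
50 mod 10 = 0

Valid (Luhn sum mod 10 = 0)


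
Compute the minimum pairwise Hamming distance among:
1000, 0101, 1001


Comparing all pairs, minimum distance: 1
Can detect 0 errors, correct 0 errors

1


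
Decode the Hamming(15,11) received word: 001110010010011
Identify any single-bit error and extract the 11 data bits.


Syndrome = 0: no error detected

Data: 11000010011 (no errors)


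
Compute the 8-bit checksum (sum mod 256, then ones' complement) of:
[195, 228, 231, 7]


Sum = 661 mod 256 = 149
Complement = 106

106


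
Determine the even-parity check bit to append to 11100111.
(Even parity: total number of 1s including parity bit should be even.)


Number of 1s in data: 6
Parity bit: 0

0


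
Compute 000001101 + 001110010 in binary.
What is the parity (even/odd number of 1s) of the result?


000001101 = 13
001110010 = 114
Sum = 127 = 1111111
1s count = 7

odd parity (7 ones in 1111111)


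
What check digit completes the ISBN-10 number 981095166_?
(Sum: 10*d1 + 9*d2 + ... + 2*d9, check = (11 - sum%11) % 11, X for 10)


Weighted sum: 283
283 mod 11 = 8

Check digit: 3


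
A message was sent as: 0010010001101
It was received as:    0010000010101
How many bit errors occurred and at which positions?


XOR: 0000010011000

3 error(s) at position(s): 5, 8, 9


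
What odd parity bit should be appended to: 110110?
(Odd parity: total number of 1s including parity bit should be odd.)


Number of 1s in data: 4
Parity bit: 1

1


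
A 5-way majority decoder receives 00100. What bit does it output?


Ones: 1 out of 5
Threshold: 3

0 (1/5 voted 1)


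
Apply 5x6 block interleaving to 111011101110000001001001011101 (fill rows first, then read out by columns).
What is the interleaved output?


Matrix:
  111011
  101110
  000001
  001001
  011101
Read columns: 110001000111011010011100010111

110001000111011010011100010111


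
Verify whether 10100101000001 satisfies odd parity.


Number of 1s: 5

Yes, parity is correct (5 ones)


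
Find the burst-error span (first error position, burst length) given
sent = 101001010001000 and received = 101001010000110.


XOR: 000000000001110

Burst at position 11, length 3


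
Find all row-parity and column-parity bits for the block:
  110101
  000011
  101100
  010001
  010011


Row parities: 00101
Column parities: 011000

Row P: 00101, Col P: 011000, Corner: 0


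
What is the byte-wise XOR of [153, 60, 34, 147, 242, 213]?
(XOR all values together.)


XOR chain: 153 ^ 60 ^ 34 ^ 147 ^ 242 ^ 213 = 51

51


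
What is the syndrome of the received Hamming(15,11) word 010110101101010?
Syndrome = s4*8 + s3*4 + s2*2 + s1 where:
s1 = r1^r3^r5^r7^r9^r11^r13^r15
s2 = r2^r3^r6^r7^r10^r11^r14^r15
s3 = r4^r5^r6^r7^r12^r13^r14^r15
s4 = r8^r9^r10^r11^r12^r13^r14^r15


s1=1, s2=0, s3=1, s4=0

Syndrome = 5 (error at position 5)


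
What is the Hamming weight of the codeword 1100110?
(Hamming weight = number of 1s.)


Counting 1s in 1100110

4


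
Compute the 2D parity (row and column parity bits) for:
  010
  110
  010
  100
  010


Row parities: 10111
Column parities: 000

Row P: 10111, Col P: 000, Corner: 0


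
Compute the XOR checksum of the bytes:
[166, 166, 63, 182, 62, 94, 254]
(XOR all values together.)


XOR chain: 166 ^ 166 ^ 63 ^ 182 ^ 62 ^ 94 ^ 254 = 23

23


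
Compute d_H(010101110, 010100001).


XOR: 000001111
Count of 1s: 4

4


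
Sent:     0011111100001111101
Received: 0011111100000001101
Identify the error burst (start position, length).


XOR: 0000000000001110000

Burst at position 12, length 3


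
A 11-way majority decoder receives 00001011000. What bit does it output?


Ones: 3 out of 11
Threshold: 6

0 (3/11 voted 1)


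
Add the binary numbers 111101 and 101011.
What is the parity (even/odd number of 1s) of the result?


111101 = 61
101011 = 43
Sum = 104 = 1101000
1s count = 3

odd parity (3 ones in 1101000)


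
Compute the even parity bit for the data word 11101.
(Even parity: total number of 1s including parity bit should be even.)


Number of 1s in data: 4
Parity bit: 0

0


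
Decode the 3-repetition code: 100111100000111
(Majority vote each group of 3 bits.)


Groups: 100, 111, 100, 000, 111
Majority votes: 01001

01001


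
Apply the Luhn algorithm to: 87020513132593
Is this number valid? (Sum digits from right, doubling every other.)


Luhn sum = 52
52 mod 10 = 2

Invalid (Luhn sum mod 10 = 2)


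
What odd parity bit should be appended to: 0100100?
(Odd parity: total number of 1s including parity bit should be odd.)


Number of 1s in data: 2
Parity bit: 1

1
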